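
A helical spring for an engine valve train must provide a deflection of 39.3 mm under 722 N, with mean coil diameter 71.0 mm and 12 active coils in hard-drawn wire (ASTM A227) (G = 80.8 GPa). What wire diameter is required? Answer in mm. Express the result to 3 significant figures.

Required rate k = F/δ = 722/39.3 = 18.372 N/mm
d = (8D³N_a·k / G)^(1/4) = (8·71.0³·12·18.372 / (80.8×10³))^0.25
  = (7812.3)^0.25 = 9.4015 mm

9.40 mm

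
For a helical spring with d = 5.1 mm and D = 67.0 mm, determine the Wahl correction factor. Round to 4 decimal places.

C = D/d = 67.0/5.1 = 13.1373
K_W = (4C−1)/(4C−4) + 0.615/C = 51.549/48.549 + 0.0468 = 1.1086

1.1086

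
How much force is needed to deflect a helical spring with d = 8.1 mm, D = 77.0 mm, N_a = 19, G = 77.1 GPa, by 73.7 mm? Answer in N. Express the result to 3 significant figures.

k = Gd⁴/(8D³N_a) = (77.1×10³)(8.1⁴)/(8·77.0³·19) = 4.7828 N/mm
F = k·δ = 4.7828 × 73.7 = 352.49 N

352 N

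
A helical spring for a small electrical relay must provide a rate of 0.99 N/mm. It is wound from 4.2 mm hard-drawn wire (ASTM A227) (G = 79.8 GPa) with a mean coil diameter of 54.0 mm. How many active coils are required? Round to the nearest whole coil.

N_a = Gd⁴/(8D³k) = (79.8×10³ × 4.2⁴)/(8 × 54.0³ × 0.99)
    = 2.48313e+07 / 1.24711e+06 = 19.91 → 20 coils

20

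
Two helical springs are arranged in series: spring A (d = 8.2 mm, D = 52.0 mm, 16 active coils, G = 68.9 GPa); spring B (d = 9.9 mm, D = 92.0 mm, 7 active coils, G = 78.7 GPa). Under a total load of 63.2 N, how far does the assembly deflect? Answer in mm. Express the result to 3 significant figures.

7.30 mm

k_A = Gd⁴/(8D³N_a) = (68.9×10³)(8.2⁴)/(8·52.0³·16) = 17.308 N/mm
k_B = Gd⁴/(8D³N_a) = (78.7×10³)(9.9⁴)/(8·92.0³·7) = 17.337 N/mm
Series: 1/k_eq = 1/17.308 + 1/17.337 = 0.11546; k_eq = 8.6612 N/mm
δ = F/k_eq = 63.2/8.6612 = 7.2969 mm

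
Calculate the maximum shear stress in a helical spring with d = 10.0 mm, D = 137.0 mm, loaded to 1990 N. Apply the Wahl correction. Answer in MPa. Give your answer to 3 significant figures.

Spring index C = D/d = 137.0/10.0 = 13.7000
K_W = (4C−1)/(4C−4) + 0.615/C = 53.800/50.800 + 0.0449 = 1.1039
τ₀ = 8FD/(πd³) = 8·1990·137.0/(π·10.0³) = 2.18104e+06/3141.6 = 694.25 MPa
τ_max = K·τ₀ = 1.1039 × 694.25 = 766.41 MPa

766 MPa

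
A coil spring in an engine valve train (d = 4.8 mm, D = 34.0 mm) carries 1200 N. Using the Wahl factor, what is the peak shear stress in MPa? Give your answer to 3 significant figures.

Spring index C = D/d = 34.0/4.8 = 7.0833
K_W = (4C−1)/(4C−4) + 0.615/C = 27.333/24.333 + 0.0868 = 1.2101
τ₀ = 8FD/(πd³) = 8·1200·34.0/(π·4.8³) = 326400/347.44 = 939.46 MPa
τ_max = K·τ₀ = 1.2101 × 939.46 = 1136.8 MPa

1140 MPa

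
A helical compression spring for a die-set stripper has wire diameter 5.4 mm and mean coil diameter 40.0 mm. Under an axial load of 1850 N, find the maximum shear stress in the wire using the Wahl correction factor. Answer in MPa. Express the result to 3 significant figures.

1440 MPa

Spring index C = D/d = 40.0/5.4 = 7.4074
K_W = (4C−1)/(4C−4) + 0.615/C = 28.630/25.630 + 0.0830 = 1.2001
τ₀ = 8FD/(πd³) = 8·1850·40.0/(π·5.4³) = 592000/494.69 = 1196.7 MPa
τ_max = K·τ₀ = 1.2001 × 1196.7 = 1436.1 MPa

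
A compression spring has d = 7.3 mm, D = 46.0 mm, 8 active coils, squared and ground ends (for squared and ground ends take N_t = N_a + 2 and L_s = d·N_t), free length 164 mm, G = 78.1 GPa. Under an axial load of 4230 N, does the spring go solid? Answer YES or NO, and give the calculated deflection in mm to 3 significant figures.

k = Gd⁴/(8D³N_a) = (78.1×10³)(7.3⁴)/(8·46.0³·8) = 35.603 N/mm
N_t = 10; L_s = 7.3·10 = 73 mm; δ_solid = L₀ − L_s = 164 − 73 = 91 mm
δ = F/k = 4230/35.603 = 118.81 mm
δ ≥ δ_solid → spring goes solid

YES, δ = 119 mm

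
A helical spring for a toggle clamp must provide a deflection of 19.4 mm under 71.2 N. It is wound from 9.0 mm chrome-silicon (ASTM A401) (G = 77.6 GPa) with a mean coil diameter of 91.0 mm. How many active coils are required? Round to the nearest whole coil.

Required rate k = F/δ = 71.2/19.4 = 3.6701 N/mm
N_a = Gd⁴/(8D³k) = (77.6×10³ × 9.0⁴)/(8 × 91.0³ × 3.6701)
    = 5.09134e+08 / 2.21255e+07 = 23.01 → 23 coils

23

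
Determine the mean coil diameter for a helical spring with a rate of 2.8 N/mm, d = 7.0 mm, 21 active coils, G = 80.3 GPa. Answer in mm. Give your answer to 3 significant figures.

74.3 mm

D = (Gd⁴/(8N_a·k))^(1/3) = (80.3×10³·7.0⁴/(8·21·2.8))^(1/3)
  = (409865)^(1/3) = 74.2814 mm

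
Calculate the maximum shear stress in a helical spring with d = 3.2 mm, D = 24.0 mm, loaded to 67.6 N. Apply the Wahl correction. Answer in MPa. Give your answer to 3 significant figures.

Spring index C = D/d = 24.0/3.2 = 7.5000
K_W = (4C−1)/(4C−4) + 0.615/C = 29.000/26.000 + 0.0820 = 1.1974
τ₀ = 8FD/(πd³) = 8·67.6·24.0/(π·3.2³) = 12979.2/102.94 = 126.08 MPa
τ_max = K·τ₀ = 1.1974 × 126.08 = 150.97 MPa

151 MPa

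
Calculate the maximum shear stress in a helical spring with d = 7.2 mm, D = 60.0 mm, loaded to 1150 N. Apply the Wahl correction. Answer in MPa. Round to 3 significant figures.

554 MPa

Spring index C = D/d = 60.0/7.2 = 8.3333
K_W = (4C−1)/(4C−4) + 0.615/C = 32.333/29.333 + 0.0738 = 1.1761
τ₀ = 8FD/(πd³) = 8·1150·60.0/(π·7.2³) = 552000/1172.6 = 470.75 MPa
τ_max = K·τ₀ = 1.1761 × 470.75 = 553.64 MPa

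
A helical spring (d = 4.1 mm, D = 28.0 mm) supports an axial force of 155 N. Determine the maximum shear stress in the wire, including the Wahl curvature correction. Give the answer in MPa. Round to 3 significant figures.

Spring index C = D/d = 28.0/4.1 = 6.8293
K_W = (4C−1)/(4C−4) + 0.615/C = 26.317/23.317 + 0.0901 = 1.2187
τ₀ = 8FD/(πd³) = 8·155·28.0/(π·4.1³) = 34720/216.52 = 160.35 MPa
τ_max = K·τ₀ = 1.2187 × 160.35 = 195.43 MPa

195 MPa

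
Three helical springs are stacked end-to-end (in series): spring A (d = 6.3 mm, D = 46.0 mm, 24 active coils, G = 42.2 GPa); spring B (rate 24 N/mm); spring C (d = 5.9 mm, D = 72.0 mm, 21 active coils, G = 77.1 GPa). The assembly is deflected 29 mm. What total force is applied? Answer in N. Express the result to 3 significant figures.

29.2 N

k_A = Gd⁴/(8D³N_a) = (42.2×10³)(6.3⁴)/(8·46.0³·24) = 3.5571 N/mm
k_C = Gd⁴/(8D³N_a) = (77.1×10³)(5.9⁴)/(8·72.0³·21) = 1.4899 N/mm
Series: 1/k_eq = 1/3.5571 + 1/24 + 1/1.4899 = 0.99398; k_eq = 1.0061 N/mm
F = k_eq·δ = 1.0061·29 = 29.176 N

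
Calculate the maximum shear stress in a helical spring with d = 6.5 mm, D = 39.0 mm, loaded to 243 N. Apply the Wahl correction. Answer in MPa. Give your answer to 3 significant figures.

Spring index C = D/d = 39.0/6.5 = 6.0000
K_W = (4C−1)/(4C−4) + 0.615/C = 23.000/20.000 + 0.1025 = 1.2525
τ₀ = 8FD/(πd³) = 8·243·39.0/(π·6.5³) = 75816/862.76 = 87.876 MPa
τ_max = K·τ₀ = 1.2525 × 87.876 = 110.06 MPa

110 MPa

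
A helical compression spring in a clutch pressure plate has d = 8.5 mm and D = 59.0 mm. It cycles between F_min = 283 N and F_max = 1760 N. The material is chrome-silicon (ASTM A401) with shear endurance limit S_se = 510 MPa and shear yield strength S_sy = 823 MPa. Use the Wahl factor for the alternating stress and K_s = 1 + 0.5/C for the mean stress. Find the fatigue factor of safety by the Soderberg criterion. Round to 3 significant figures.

C = D/d = 59.0/8.5 = 6.9412; K_W = (4C−1)/(4C−4)+0.615/C = 1.2148; K_s = 1+0.5/C = 1.0720
F_a = (F_max−F_min)/2 = 738.5 N; F_m = (F_max+F_min)/2 = 1021.5 N
τ_a = K_W·8F_aD/(πd³) = 1.2148 × 180.67 = 219.48 MPa
τ_m = K_s·8F_mD/(πd³) = 1.0720 × 249.9 = 267.91 MPa
Soderberg: 1/n_f = τ_a/S_se + τ_m/S_sy = 219.48/510 + 267.91/823 = 0.43036 + 0.32552 = 0.75589
n_f = 1/0.75589 = 1.323

1.32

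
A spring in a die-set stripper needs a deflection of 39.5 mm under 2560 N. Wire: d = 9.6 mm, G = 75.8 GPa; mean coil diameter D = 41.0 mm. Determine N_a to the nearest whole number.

Required rate k = F/δ = 2560/39.5 = 64.81 N/mm
N_a = Gd⁴/(8D³k) = (75.8×10³ × 9.6⁴)/(8 × 41.0³ × 64.81)
    = 6.43805e+08 / 3.57342e+07 = 18.02 → 18 coils

18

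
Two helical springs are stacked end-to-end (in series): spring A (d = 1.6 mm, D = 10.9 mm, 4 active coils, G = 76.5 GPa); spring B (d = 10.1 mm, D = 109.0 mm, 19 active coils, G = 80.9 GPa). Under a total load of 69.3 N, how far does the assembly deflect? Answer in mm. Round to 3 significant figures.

21.9 mm

k_A = Gd⁴/(8D³N_a) = (76.5×10³)(1.6⁴)/(8·10.9³·4) = 12.098 N/mm
k_B = Gd⁴/(8D³N_a) = (80.9×10³)(10.1⁴)/(8·109.0³·19) = 4.2767 N/mm
Series: 1/k_eq = 1/12.098 + 1/4.2767 = 0.31648; k_eq = 3.1597 N/mm
δ = F/k_eq = 69.3/3.1597 = 21.932 mm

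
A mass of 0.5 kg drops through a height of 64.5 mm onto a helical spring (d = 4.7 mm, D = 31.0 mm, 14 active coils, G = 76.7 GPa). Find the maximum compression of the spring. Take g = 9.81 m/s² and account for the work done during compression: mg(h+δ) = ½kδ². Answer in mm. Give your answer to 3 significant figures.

7.96 mm

k = Gd⁴/(8D³N_a) = (76.7×10³)(4.7⁴)/(8·31.0³·14) = 11.217 N/mm
W = mg = 0.5 × 9.81 = 4.905 N
½kδ² − Wδ − Wh = 0 → δ = (W + √(W² + 2kWh))/k
δ = (4.905 + √(24.059 + 7097.61))/11.217 = (4.905 + 84.39)/11.217 = 7.9606 mm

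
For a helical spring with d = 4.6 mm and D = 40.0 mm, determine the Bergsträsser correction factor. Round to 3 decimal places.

1.157

C = D/d = 40.0/4.6 = 8.6957
K_B = (4C+2)/(4C−3) = 36.783/31.783 = 1.1573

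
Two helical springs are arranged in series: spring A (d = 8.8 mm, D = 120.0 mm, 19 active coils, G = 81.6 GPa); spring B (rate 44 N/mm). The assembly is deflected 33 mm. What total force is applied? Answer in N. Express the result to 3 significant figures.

59.0 N

k_A = Gd⁴/(8D³N_a) = (81.6×10³)(8.8⁴)/(8·120.0³·19) = 1.8631 N/mm
Series: 1/k_eq = 1/1.8631 + 1/44 = 0.55947; k_eq = 1.7874 N/mm
F = k_eq·δ = 1.7874·33 = 58.984 N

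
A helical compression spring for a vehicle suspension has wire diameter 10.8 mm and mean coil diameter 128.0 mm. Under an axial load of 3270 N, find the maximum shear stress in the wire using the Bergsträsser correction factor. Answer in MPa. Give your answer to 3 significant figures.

941 MPa

Spring index C = D/d = 128.0/10.8 = 11.8519
K_B = (4C+2)/(4C−3) = 49.407/44.407 = 1.1126
τ₀ = 8FD/(πd³) = 8·3270·128.0/(π·10.8³) = 3.34848e+06/3957.5 = 846.11 MPa
τ_max = K·τ₀ = 1.1126 × 846.11 = 941.38 MPa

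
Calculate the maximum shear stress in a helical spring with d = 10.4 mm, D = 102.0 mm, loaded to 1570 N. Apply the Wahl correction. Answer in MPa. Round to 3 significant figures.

Spring index C = D/d = 102.0/10.4 = 9.8077
K_W = (4C−1)/(4C−4) + 0.615/C = 38.231/35.231 + 0.0627 = 1.1479
τ₀ = 8FD/(πd³) = 8·1570·102.0/(π·10.4³) = 1.28112e+06/3533.9 = 362.53 MPa
τ_max = K·τ₀ = 1.1479 × 362.53 = 416.13 MPa

416 MPa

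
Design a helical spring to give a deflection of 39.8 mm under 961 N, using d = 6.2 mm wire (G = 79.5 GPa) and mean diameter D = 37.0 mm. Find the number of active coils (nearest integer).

12

Required rate k = F/δ = 961/39.8 = 24.146 N/mm
N_a = Gd⁴/(8D³k) = (79.5×10³ × 6.2⁴)/(8 × 37.0³ × 24.146)
    = 1.17472e+08 / 9.78443e+06 = 12.01 → 12 coils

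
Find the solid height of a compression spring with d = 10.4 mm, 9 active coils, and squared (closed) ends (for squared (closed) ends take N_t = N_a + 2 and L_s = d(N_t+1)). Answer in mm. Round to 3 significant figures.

125 mm

squared (closed) ends: N_t = N_a + 2 = 9 + 2 = 11
L_s = d·(N_t+1) = 10.4 × 12 = 124.8 mm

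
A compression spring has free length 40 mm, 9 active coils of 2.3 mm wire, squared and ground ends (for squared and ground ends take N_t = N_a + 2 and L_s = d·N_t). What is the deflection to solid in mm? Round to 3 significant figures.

14.7 mm

N_t = 11; L_s = 2.3·11 = 25.3 mm
δ_solid = L₀ − L_s = 40 − 25.3 = 14.7 mm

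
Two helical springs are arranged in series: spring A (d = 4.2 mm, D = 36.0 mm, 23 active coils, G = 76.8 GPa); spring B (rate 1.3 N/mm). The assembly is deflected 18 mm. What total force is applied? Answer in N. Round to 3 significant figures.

k_A = Gd⁴/(8D³N_a) = (76.8×10³)(4.2⁴)/(8·36.0³·23) = 2.7838 N/mm
Series: 1/k_eq = 1/2.7838 + 1/1.3 = 1.1285; k_eq = 0.88617 N/mm
F = k_eq·δ = 0.88617·18 = 15.951 N

16.0 N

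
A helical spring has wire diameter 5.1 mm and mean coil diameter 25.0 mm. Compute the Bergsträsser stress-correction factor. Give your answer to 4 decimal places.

C = D/d = 25.0/5.1 = 4.9020
K_B = (4C+2)/(4C−3) = 21.608/16.608 = 1.3011

1.3011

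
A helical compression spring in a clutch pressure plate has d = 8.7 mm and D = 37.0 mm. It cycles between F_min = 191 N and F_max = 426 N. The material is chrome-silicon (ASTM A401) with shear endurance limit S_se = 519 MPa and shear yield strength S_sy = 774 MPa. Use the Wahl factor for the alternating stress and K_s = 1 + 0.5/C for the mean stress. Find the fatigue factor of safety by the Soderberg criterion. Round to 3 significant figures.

9.24

C = D/d = 37.0/8.7 = 4.2529; K_W = (4C−1)/(4C−4)+0.615/C = 1.3752; K_s = 1+0.5/C = 1.1176
F_a = (F_max−F_min)/2 = 117.5 N; F_m = (F_max+F_min)/2 = 308.5 N
τ_a = K_W·8F_aD/(πd³) = 1.3752 × 16.812 = 23.12 MPa
τ_m = K_s·8F_mD/(πd³) = 1.1176 × 44.141 = 49.33 MPa
Soderberg: 1/n_f = τ_a/S_se + τ_m/S_sy = 23.12/519 + 49.33/774 = 0.04455 + 0.06373 = 0.10828
n_f = 1/0.10828 = 9.235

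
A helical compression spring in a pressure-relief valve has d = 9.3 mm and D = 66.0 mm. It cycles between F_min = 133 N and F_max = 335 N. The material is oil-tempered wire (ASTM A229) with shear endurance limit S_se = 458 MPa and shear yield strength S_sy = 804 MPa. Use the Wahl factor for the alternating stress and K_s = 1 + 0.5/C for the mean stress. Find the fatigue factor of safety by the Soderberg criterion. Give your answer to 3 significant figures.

8.28

C = D/d = 66.0/9.3 = 7.0968; K_W = (4C−1)/(4C−4)+0.615/C = 1.2097; K_s = 1+0.5/C = 1.0705
F_a = (F_max−F_min)/2 = 101 N; F_m = (F_max+F_min)/2 = 234 N
τ_a = K_W·8F_aD/(πd³) = 1.2097 × 21.104 = 25.528 MPa
τ_m = K_s·8F_mD/(πd³) = 1.0705 × 48.893 = 52.338 MPa
Soderberg: 1/n_f = τ_a/S_se + τ_m/S_sy = 25.528/458 + 52.338/804 = 0.05574 + 0.06510 = 0.12084
n_f = 1/0.12084 = 8.276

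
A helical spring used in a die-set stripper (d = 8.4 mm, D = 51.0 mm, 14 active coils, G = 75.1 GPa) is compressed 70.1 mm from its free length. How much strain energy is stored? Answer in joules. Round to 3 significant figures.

61.8 J

k = Gd⁴/(8D³N_a) = (75.1×10³)(8.4⁴)/(8·51.0³·14) = 25.167 N/mm
U = ½kδ² = 0.5 × 25.167 × 70.1² = 61835 N·mm = 61.835 J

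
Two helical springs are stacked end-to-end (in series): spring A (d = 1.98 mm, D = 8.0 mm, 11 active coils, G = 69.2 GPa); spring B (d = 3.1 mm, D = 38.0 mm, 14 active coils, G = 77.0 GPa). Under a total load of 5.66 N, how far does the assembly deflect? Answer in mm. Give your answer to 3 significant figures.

k_A = Gd⁴/(8D³N_a) = (69.2×10³)(1.98⁴)/(8·8.0³·11) = 23.606 N/mm
k_B = Gd⁴/(8D³N_a) = (77.0×10³)(3.1⁴)/(8·38.0³·14) = 1.1571 N/mm
Series: 1/k_eq = 1/23.606 + 1/1.1571 = 0.9066; k_eq = 1.103 N/mm
δ = F/k_eq = 5.66/1.103 = 5.1313 mm

5.13 mm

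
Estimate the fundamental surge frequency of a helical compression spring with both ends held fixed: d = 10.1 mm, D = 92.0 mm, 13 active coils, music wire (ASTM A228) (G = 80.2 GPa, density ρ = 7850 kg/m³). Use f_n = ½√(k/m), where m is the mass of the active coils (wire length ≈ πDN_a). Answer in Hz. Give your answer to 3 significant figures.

k = Gd⁴/(8D³N_a) = (80.2×10³)(10.1⁴)/(8·92.0³·13) = 10.305 N/mm = 10305 N/m
Wire length L = πDN_a = π·92.0·13 = 3757.3 mm
m = ρ·(πd²/4)·L = 7850 × 80.118×10⁻⁶ m² × 3.7573 m = 2.3631 kg
f_n = ½√(k/m) = 0.5·√(10305/2.3631) = 0.5·√(4360.9) = 33.019 Hz

33.0 Hz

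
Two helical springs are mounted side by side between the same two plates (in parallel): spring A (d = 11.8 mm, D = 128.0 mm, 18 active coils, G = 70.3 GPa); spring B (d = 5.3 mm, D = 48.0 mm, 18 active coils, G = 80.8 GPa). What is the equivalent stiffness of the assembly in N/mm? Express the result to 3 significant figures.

k_A = Gd⁴/(8D³N_a) = (70.3×10³)(11.8⁴)/(8·128.0³·18) = 4.5133 N/mm
k_B = Gd⁴/(8D³N_a) = (80.8×10³)(5.3⁴)/(8·48.0³·18) = 4.0034 N/mm
Parallel: k_eq = 4.5133 + 4.0034 = 8.5167 N/mm

8.52 N/mm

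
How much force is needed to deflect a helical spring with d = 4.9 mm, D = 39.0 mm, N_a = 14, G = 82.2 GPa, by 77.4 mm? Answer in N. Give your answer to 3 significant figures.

k = Gd⁴/(8D³N_a) = (82.2×10³)(4.9⁴)/(8·39.0³·14) = 7.1325 N/mm
F = k·δ = 7.1325 × 77.4 = 552.06 N

552 N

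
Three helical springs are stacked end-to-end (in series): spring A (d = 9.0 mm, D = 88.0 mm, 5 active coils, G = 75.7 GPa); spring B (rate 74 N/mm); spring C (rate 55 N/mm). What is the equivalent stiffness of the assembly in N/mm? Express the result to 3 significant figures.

11.6 N/mm

k_A = Gd⁴/(8D³N_a) = (75.7×10³)(9.0⁴)/(8·88.0³·5) = 18.22 N/mm
Series: 1/k_eq = 1/18.22 + 1/74 + 1/55 = 0.086579; k_eq = 11.55 N/mm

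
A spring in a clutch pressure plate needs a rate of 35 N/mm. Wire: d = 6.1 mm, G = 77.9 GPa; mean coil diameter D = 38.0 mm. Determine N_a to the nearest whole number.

7

N_a = Gd⁴/(8D³k) = (77.9×10³ × 6.1⁴)/(8 × 38.0³ × 35)
    = 1.07859e+08 / 1.53642e+07 = 7.02 → 7 coils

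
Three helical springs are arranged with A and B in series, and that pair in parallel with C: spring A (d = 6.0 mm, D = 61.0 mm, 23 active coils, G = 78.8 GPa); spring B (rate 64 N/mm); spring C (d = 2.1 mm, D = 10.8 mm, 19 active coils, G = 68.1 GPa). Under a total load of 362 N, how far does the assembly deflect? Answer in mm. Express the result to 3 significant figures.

k_A = Gd⁴/(8D³N_a) = (78.8×10³)(6.0⁴)/(8·61.0³·23) = 2.4453 N/mm
k_C = Gd⁴/(8D³N_a) = (68.1×10³)(2.1⁴)/(8·10.8³·19) = 6.9169 N/mm
Springs A,B series: k_AB = 1/(1/2.4453+1/64) = 2.3553 N/mm; parallel with C: k_eq = 2.3553+6.9169 = 9.2721 N/mm
δ = F/k_eq = 362/9.2721 = 39.042 mm

39.0 mm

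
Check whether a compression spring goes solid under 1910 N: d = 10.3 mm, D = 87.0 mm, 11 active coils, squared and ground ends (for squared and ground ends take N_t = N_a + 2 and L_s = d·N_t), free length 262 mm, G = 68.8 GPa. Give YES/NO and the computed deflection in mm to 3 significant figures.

k = Gd⁴/(8D³N_a) = (68.8×10³)(10.3⁴)/(8·87.0³·11) = 13.363 N/mm
N_t = 13; L_s = 10.3·13 = 133.9 mm; δ_solid = L₀ − L_s = 262 − 133.9 = 128.1 mm
δ = F/k = 1910/13.363 = 142.93 mm
δ ≥ δ_solid → spring goes solid

YES, δ = 143 mm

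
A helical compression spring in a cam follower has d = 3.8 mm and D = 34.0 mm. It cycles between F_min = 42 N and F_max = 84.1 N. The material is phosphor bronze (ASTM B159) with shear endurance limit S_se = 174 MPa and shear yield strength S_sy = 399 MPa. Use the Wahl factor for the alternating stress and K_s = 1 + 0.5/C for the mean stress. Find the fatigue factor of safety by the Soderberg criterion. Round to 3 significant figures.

C = D/d = 34.0/3.8 = 8.9474; K_W = (4C−1)/(4C−4)+0.615/C = 1.1631; K_s = 1+0.5/C = 1.0559
F_a = (F_max−F_min)/2 = 21.05 N; F_m = (F_max+F_min)/2 = 63.05 N
τ_a = K_W·8F_aD/(πd³) = 1.1631 × 33.214 = 38.631 MPa
τ_m = K_s·8F_mD/(πd³) = 1.0559 × 99.484 = 105.04 MPa
Soderberg: 1/n_f = τ_a/S_se + τ_m/S_sy = 38.631/174 + 105.04/399 = 0.22202 + 0.26327 = 0.48529
n_f = 1/0.48529 = 2.061

2.06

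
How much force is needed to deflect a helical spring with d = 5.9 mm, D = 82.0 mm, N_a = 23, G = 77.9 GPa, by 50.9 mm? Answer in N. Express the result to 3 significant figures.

k = Gd⁴/(8D³N_a) = (77.9×10³)(5.9⁴)/(8·82.0³·23) = 0.93044 N/mm
F = k·δ = 0.93044 × 50.9 = 47.359 N

47.4 N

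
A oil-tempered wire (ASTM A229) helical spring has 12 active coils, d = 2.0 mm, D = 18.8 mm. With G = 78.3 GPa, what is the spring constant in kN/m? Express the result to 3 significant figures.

k = Gd⁴/(8D³N_a) = (78.3×10³ × 2.0⁴) / (8 × 18.8³ × 12)
  = 1.2528e+06 / 637889 = 1.964 N/mm

1.96 kN/m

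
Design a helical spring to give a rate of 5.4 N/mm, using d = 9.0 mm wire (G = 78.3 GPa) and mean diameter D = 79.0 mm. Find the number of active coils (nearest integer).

24

N_a = Gd⁴/(8D³k) = (78.3×10³ × 9.0⁴)/(8 × 79.0³ × 5.4)
    = 5.13726e+08 / 2.12993e+07 = 24.12 → 24 coils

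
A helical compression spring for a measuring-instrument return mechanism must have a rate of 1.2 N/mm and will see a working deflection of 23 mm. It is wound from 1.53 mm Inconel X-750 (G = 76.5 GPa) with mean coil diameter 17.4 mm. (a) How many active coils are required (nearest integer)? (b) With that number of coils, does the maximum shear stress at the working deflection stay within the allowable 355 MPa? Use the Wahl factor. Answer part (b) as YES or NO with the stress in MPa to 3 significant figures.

(a) 8 coils; (b) NO, τ_max = 399 MPa

N_a = Gd⁴/(8D³k) = (76.5×10³)(1.53⁴)/(8·17.4³·1.2) = 8.289 → N_a = 8
Actual rate k = Gd⁴/(8D³·8) = 1.2434 N/mm
Working load F = kδ = 1.2434·23 = 28.597 N
C = 17.4/1.53 = 11.3725; K_W = (4C−1)/(4C−4)+0.615/C = 1.1264
τ_max = K_W·8FD/(πd³) = 1.1264·353.79 = 398.5 MPa
τ_max > 355 MPa → exceeds allowable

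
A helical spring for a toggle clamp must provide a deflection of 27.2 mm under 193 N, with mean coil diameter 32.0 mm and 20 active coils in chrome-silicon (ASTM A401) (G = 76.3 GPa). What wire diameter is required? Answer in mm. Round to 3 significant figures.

Required rate k = F/δ = 193/27.2 = 7.0956 N/mm
d = (8D³N_a·k / G)^(1/4) = (8·32.0³·20·7.0956 / (76.3×10³))^0.25
  = (487.57)^0.25 = 4.6990 mm

4.70 mm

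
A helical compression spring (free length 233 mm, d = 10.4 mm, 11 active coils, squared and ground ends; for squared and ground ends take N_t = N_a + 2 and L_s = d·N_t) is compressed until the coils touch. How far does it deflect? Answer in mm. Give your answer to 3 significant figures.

97.8 mm

N_t = 13; L_s = 10.4·13 = 135.2 mm
δ_solid = L₀ − L_s = 233 − 135.2 = 97.8 mm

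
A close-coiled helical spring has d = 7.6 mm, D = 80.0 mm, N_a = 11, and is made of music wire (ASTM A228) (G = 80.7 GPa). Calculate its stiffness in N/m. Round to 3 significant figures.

5980 N/m

k = Gd⁴/(8D³N_a) = (80.7×10³ × 7.6⁴) / (8 × 80.0³ × 11)
  = 2.69233e+08 / 4.5056e+07 = 5.9755 N/mm = 5975.5 N/m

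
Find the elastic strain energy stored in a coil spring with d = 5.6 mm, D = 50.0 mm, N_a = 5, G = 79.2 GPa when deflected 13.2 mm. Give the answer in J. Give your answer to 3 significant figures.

k = Gd⁴/(8D³N_a) = (79.2×10³)(5.6⁴)/(8·50.0³·5) = 15.578 N/mm
U = ½kδ² = 0.5 × 15.578 × 13.2² = 1357.1 N·mm = 1.3571 J

1.36 J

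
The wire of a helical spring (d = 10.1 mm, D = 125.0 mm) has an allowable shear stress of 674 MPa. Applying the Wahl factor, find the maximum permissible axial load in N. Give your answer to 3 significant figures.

C = D/d = 125.0/10.1 = 12.3762
K_W = (4C−1)/(4C−4) + 0.615/C = 48.505/45.505 + 0.0497 = 1.1156
τ_max = K·8FD/(πd³) → F_max = τ_allow·πd³/(8DK)
F_max = 674·π·10.1³/(8·125.0·1.1156) = 2.1816e+06/1115.6 = 1955.5 N

1960 N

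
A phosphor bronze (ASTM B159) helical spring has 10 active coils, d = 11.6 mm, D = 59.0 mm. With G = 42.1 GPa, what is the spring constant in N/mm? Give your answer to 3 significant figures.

46.4 N/mm

k = Gd⁴/(8D³N_a) = (42.1×10³ × 11.6⁴) / (8 × 59.0³ × 10)
  = 7.62279e+08 / 1.64303e+07 = 46.395 N/mm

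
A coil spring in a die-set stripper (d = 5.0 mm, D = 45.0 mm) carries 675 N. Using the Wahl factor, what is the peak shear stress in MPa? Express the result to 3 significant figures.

719 MPa

Spring index C = D/d = 45.0/5.0 = 9.0000
K_W = (4C−1)/(4C−4) + 0.615/C = 35.000/32.000 + 0.0683 = 1.1621
τ₀ = 8FD/(πd³) = 8·675·45.0/(π·5.0³) = 243000/392.7 = 618.79 MPa
τ_max = K·τ₀ = 1.1621 × 618.79 = 719.09 MPa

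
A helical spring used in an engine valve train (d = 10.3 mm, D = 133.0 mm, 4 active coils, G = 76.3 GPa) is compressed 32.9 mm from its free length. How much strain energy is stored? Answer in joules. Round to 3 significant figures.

6.17 J

k = Gd⁴/(8D³N_a) = (76.3×10³)(10.3⁴)/(8·133.0³·4) = 11.407 N/mm
U = ½kδ² = 0.5 × 11.407 × 32.9² = 6173.5 N·mm = 6.1735 J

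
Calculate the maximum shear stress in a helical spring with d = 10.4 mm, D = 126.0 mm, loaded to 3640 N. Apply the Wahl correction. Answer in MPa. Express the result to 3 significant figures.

1160 MPa

Spring index C = D/d = 126.0/10.4 = 12.1154
K_W = (4C−1)/(4C−4) + 0.615/C = 47.462/44.462 + 0.0508 = 1.1182
τ₀ = 8FD/(πd³) = 8·3640·126.0/(π·10.4³) = 3.66912e+06/3533.9 = 1038.3 MPa
τ_max = K·τ₀ = 1.1182 × 1038.3 = 1161 MPa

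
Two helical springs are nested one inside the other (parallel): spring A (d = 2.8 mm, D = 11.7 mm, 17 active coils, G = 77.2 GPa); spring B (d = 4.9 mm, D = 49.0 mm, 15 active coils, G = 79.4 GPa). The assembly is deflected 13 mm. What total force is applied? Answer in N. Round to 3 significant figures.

k_A = Gd⁴/(8D³N_a) = (77.2×10³)(2.8⁴)/(8·11.7³·17) = 21.785 N/mm
k_B = Gd⁴/(8D³N_a) = (79.4×10³)(4.9⁴)/(8·49.0³·15) = 3.2422 N/mm
Parallel: k_eq = 21.785 + 3.2422 = 25.027 N/mm
F = k_eq·δ = 25.027·13 = 325.35 N

325 N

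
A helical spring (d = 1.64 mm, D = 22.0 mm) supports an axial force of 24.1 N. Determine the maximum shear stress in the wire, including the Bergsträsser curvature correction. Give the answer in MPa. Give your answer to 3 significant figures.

336 MPa

Spring index C = D/d = 22.0/1.64 = 13.4146
K_B = (4C+2)/(4C−3) = 55.659/50.659 = 1.0987
τ₀ = 8FD/(πd³) = 8·24.1·22.0/(π·1.64³) = 4241.6/13.857 = 306.09 MPa
τ_max = K·τ₀ = 1.0987 × 306.09 = 336.3 MPa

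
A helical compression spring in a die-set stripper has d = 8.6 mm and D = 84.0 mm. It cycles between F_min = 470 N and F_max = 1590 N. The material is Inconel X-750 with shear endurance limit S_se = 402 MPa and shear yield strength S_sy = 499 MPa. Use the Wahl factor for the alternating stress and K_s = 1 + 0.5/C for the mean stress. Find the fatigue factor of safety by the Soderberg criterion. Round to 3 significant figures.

C = D/d = 84.0/8.6 = 9.7674; K_W = (4C−1)/(4C−4)+0.615/C = 1.1485; K_s = 1+0.5/C = 1.0512
F_a = (F_max−F_min)/2 = 560 N; F_m = (F_max+F_min)/2 = 1030 N
τ_a = K_W·8F_aD/(πd³) = 1.1485 × 188.33 = 216.29 MPa
τ_m = K_s·8F_mD/(πd³) = 1.0512 × 346.39 = 364.12 MPa
Soderberg: 1/n_f = τ_a/S_se + τ_m/S_sy = 216.29/402 + 364.12/499 = 0.53805 + 0.72970 = 1.2677
n_f = 1/1.2677 = 0.7888

0.789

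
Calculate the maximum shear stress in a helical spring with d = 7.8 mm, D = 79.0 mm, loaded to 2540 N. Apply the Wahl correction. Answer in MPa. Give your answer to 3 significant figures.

Spring index C = D/d = 79.0/7.8 = 10.1282
K_W = (4C−1)/(4C−4) + 0.615/C = 39.513/36.513 + 0.0607 = 1.1429
τ₀ = 8FD/(πd³) = 8·2540·79.0/(π·7.8³) = 1.60528e+06/1490.8 = 1076.8 MPa
τ_max = K·τ₀ = 1.1429 × 1076.8 = 1230.6 MPa

1230 MPa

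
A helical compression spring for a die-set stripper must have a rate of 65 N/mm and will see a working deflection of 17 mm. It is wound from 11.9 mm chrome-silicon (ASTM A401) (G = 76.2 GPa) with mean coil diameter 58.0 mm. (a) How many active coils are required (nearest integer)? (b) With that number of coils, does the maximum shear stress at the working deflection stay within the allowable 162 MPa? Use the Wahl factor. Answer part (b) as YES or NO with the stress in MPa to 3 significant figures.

N_a = Gd⁴/(8D³k) = (76.2×10³)(11.9⁴)/(8·58.0³·65) = 15.06 → N_a = 15
Actual rate k = Gd⁴/(8D³·15) = 65.265 N/mm
Working load F = kδ = 65.265·17 = 1109.5 N
C = 58.0/11.9 = 4.8739; K_W = (4C−1)/(4C−4)+0.615/C = 1.3198
τ_max = K_W·8FD/(πd³) = 1.3198·97.242 = 128.34 MPa
τ_max ≤ 162 MPa → acceptable

(a) 15 coils; (b) YES, τ_max = 128 MPa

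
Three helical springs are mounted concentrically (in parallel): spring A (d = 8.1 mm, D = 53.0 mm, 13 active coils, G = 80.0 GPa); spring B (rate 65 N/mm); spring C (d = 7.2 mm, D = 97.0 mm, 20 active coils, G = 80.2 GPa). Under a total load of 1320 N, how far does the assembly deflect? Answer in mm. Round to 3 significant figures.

k_A = Gd⁴/(8D³N_a) = (80.0×10³)(8.1⁴)/(8·53.0³·13) = 22.242 N/mm
k_C = Gd⁴/(8D³N_a) = (80.2×10³)(7.2⁴)/(8·97.0³·20) = 1.4759 N/mm
Parallel: k_eq = 22.242 + 65 + 1.4759 = 88.718 N/mm
δ = F/k_eq = 1320/88.718 = 14.879 mm

14.9 mm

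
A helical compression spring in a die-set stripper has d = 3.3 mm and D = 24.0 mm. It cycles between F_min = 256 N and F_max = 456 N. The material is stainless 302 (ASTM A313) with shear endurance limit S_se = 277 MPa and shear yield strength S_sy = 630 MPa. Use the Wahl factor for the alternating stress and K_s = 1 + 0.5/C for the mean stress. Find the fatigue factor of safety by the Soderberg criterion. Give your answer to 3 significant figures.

0.566

C = D/d = 24.0/3.3 = 7.2727; K_W = (4C−1)/(4C−4)+0.615/C = 1.2041; K_s = 1+0.5/C = 1.0688
F_a = (F_max−F_min)/2 = 100 N; F_m = (F_max+F_min)/2 = 356 N
τ_a = K_W·8F_aD/(πd³) = 1.2041 × 170.06 = 204.78 MPa
τ_m = K_s·8F_mD/(πd³) = 1.0688 × 605.42 = 647.05 MPa
Soderberg: 1/n_f = τ_a/S_se + τ_m/S_sy = 204.78/277 + 647.05/630 = 0.73927 + 1.02706 = 1.7663
n_f = 1/1.7663 = 0.5661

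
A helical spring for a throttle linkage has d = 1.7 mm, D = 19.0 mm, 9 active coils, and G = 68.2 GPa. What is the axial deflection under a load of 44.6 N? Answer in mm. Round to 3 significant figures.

38.7 mm

k = Gd⁴/(8D³N_a) = (68.2×10³)(1.7⁴)/(8·19.0³·9) = 1.1534 N/mm
δ = F/k = 44.6 / 1.1534 = 38.668 mm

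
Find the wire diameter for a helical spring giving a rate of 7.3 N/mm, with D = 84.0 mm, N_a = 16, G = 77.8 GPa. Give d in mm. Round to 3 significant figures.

d = (8D³N_a·k / G)^(1/4) = (8·84.0³·16·7.3 / (77.8×10³))^0.25
  = (7118.5)^0.25 = 9.1854 mm

9.19 mm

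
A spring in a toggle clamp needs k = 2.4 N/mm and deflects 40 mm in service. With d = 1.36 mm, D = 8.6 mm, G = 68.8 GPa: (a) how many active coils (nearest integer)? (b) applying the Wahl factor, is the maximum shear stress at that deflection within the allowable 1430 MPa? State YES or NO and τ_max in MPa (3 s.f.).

(a) 19 coils; (b) YES, τ_max = 1050 MPa

N_a = Gd⁴/(8D³k) = (68.8×10³)(1.36⁴)/(8·8.6³·2.4) = 19.27 → N_a = 19
Actual rate k = Gd⁴/(8D³·19) = 2.4345 N/mm
Working load F = kδ = 2.4345·40 = 97.379 N
C = 8.6/1.36 = 6.3235; K_W = (4C−1)/(4C−4)+0.615/C = 1.2381
τ_max = K_W·8FD/(πd³) = 1.2381·847.79 = 1049.7 MPa
τ_max ≤ 1430 MPa → acceptable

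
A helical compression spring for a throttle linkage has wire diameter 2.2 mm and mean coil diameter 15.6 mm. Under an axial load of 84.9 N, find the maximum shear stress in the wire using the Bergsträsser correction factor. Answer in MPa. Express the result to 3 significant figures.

Spring index C = D/d = 15.6/2.2 = 7.0909
K_B = (4C+2)/(4C−3) = 30.364/25.364 = 1.1971
τ₀ = 8FD/(πd³) = 8·84.9·15.6/(π·2.2³) = 10595.5/33.452 = 316.74 MPa
τ_max = K·τ₀ = 1.1971 × 316.74 = 379.18 MPa

379 MPa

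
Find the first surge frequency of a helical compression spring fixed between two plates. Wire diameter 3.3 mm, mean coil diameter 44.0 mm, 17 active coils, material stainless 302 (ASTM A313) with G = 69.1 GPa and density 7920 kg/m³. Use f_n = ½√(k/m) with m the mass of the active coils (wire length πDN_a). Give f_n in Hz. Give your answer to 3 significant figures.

33.3 Hz

k = Gd⁴/(8D³N_a) = (69.1×10³)(3.3⁴)/(8·44.0³·17) = 0.70735 N/mm = 707.35 N/m
Wire length L = πDN_a = π·44.0·17 = 2349.9 mm
m = ρ·(πd²/4)·L = 7920 × 8.553×10⁻⁶ m² × 2.3499 m = 0.15918 kg
f_n = ½√(k/m) = 0.5·√(707.35/0.15918) = 0.5·√(4443.7) = 33.33 Hz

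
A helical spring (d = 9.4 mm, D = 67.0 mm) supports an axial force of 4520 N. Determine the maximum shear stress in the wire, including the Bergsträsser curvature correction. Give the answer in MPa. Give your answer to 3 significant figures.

1110 MPa

Spring index C = D/d = 67.0/9.4 = 7.1277
K_B = (4C+2)/(4C−3) = 30.511/25.511 = 1.1960
τ₀ = 8FD/(πd³) = 8·4520·67.0/(π·9.4³) = 2.42272e+06/2609.4 = 928.47 MPa
τ_max = K·τ₀ = 1.1960 × 928.47 = 1110.5 MPa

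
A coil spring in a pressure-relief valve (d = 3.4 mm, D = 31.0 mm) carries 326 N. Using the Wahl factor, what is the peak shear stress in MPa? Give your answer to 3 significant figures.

Spring index C = D/d = 31.0/3.4 = 9.1176
K_W = (4C−1)/(4C−4) + 0.615/C = 35.471/32.471 + 0.0675 = 1.1598
τ₀ = 8FD/(πd³) = 8·326·31.0/(π·3.4³) = 80848/123.48 = 654.76 MPa
τ_max = K·τ₀ = 1.1598 × 654.76 = 759.42 MPa

759 MPa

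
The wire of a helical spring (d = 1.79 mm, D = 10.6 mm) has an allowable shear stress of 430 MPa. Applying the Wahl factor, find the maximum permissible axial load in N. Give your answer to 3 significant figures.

C = D/d = 10.6/1.79 = 5.9218
K_W = (4C−1)/(4C−4) + 0.615/C = 22.687/19.687 + 0.1039 = 1.2562
τ_max = K·8FD/(πd³) → F_max = τ_allow·πd³/(8DK)
F_max = 430·π·1.79³/(8·10.6·1.2562) = 7747.8/106.53 = 72.729 N

72.7 N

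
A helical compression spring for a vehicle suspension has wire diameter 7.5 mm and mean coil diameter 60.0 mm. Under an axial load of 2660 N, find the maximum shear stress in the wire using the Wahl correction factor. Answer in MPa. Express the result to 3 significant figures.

1140 MPa

Spring index C = D/d = 60.0/7.5 = 8.0000
K_W = (4C−1)/(4C−4) + 0.615/C = 31.000/28.000 + 0.0769 = 1.1840
τ₀ = 8FD/(πd³) = 8·2660·60.0/(π·7.5³) = 1.2768e+06/1325.4 = 963.36 MPa
τ_max = K·τ₀ = 1.1840 × 963.36 = 1140.6 MPa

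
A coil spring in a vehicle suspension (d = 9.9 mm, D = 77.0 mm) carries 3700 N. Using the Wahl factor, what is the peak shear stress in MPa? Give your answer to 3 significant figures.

890 MPa

Spring index C = D/d = 77.0/9.9 = 7.7778
K_W = (4C−1)/(4C−4) + 0.615/C = 30.111/27.111 + 0.0791 = 1.1897
τ₀ = 8FD/(πd³) = 8·3700·77.0/(π·9.9³) = 2.2792e+06/3048.3 = 747.7 MPa
τ_max = K·τ₀ = 1.1897 × 747.7 = 889.56 MPa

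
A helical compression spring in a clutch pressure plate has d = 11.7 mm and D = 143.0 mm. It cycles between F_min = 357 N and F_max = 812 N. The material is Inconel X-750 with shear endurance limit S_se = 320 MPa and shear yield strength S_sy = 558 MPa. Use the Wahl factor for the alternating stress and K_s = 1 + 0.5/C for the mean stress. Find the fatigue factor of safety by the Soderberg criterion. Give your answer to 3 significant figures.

C = D/d = 143.0/11.7 = 12.2222; K_W = (4C−1)/(4C−4)+0.615/C = 1.1171; K_s = 1+0.5/C = 1.0409
F_a = (F_max−F_min)/2 = 227.5 N; F_m = (F_max+F_min)/2 = 584.5 N
τ_a = K_W·8F_aD/(πd³) = 1.1171 × 51.725 = 57.785 MPa
τ_m = K_s·8F_mD/(πd³) = 1.0409 × 132.89 = 138.33 MPa
Soderberg: 1/n_f = τ_a/S_se + τ_m/S_sy = 57.785/320 + 138.33/558 = 0.18058 + 0.24790 = 0.42848
n_f = 1/0.42848 = 2.334

2.33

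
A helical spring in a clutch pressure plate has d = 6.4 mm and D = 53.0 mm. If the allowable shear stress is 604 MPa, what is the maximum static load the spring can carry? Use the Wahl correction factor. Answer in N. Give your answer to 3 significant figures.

997 N

C = D/d = 53.0/6.4 = 8.2812
K_W = (4C−1)/(4C−4) + 0.615/C = 32.125/29.125 + 0.0743 = 1.1773
τ_max = K·8FD/(πd³) → F_max = τ_allow·πd³/(8DK)
F_max = 604·π·6.4³/(8·53.0·1.1773) = 4.9742e+05/499.16 = 996.52 N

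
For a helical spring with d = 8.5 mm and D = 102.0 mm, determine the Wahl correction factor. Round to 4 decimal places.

1.1194

C = D/d = 102.0/8.5 = 12.0000
K_W = (4C−1)/(4C−4) + 0.615/C = 47.000/44.000 + 0.0512 = 1.1194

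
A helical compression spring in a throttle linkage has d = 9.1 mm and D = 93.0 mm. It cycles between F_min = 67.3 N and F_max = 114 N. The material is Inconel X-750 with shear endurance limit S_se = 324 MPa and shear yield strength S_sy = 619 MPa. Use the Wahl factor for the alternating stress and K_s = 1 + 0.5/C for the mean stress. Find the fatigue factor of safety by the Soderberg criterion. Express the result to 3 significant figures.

C = D/d = 93.0/9.1 = 10.2198; K_W = (4C−1)/(4C−4)+0.615/C = 1.1415; K_s = 1+0.5/C = 1.0489
F_a = (F_max−F_min)/2 = 23.35 N; F_m = (F_max+F_min)/2 = 90.65 N
τ_a = K_W·8F_aD/(πd³) = 1.1415 × 7.3381 = 8.3767 MPa
τ_m = K_s·8F_mD/(πd³) = 1.0489 × 28.488 = 29.882 MPa
Soderberg: 1/n_f = τ_a/S_se + τ_m/S_sy = 8.3767/324 + 29.882/619 = 0.02585 + 0.04827 = 0.074129
n_f = 1/0.074129 = 13.49

13.5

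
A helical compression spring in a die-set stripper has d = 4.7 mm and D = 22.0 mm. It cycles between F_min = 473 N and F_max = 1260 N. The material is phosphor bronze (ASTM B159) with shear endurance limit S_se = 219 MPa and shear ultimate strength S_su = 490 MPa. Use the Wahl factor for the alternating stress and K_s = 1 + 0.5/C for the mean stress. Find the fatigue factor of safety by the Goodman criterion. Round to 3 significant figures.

0.425

C = D/d = 22.0/4.7 = 4.6809; K_W = (4C−1)/(4C−4)+0.615/C = 1.3351; K_s = 1+0.5/C = 1.1068
F_a = (F_max−F_min)/2 = 393.5 N; F_m = (F_max+F_min)/2 = 866.5 N
τ_a = K_W·8F_aD/(πd³) = 1.3351 × 212.33 = 283.49 MPa
τ_m = K_s·8F_mD/(πd³) = 1.1068 × 467.56 = 517.5 MPa
Goodman: 1/n_f = τ_a/S_se + τ_m/S_su = 283.49/219 + 517.5/490 = 1.29449 + 1.05613 = 2.3506
n_f = 1/2.3506 = 0.4254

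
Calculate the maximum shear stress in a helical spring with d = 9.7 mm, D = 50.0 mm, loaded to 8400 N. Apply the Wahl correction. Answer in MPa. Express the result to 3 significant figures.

Spring index C = D/d = 50.0/9.7 = 5.1546
K_W = (4C−1)/(4C−4) + 0.615/C = 19.619/16.619 + 0.1193 = 1.2998
τ₀ = 8FD/(πd³) = 8·8400·50.0/(π·9.7³) = 3.36e+06/2867.2 = 1171.9 MPa
τ_max = K·τ₀ = 1.2998 × 1171.9 = 1523.2 MPa

1520 MPa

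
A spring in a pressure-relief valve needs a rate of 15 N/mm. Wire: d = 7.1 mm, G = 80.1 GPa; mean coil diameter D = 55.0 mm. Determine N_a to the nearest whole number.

N_a = Gd⁴/(8D³k) = (80.1×10³ × 7.1⁴)/(8 × 55.0³ × 15)
    = 2.03548e+08 / 1.9965e+07 = 10.2 → 10 coils

10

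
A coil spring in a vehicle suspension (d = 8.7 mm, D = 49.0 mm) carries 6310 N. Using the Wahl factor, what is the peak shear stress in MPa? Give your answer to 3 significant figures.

1520 MPa

Spring index C = D/d = 49.0/8.7 = 5.6322
K_W = (4C−1)/(4C−4) + 0.615/C = 21.529/18.529 + 0.1092 = 1.2711
τ₀ = 8FD/(πd³) = 8·6310·49.0/(π·8.7³) = 2.47352e+06/2068.7 = 1195.7 MPa
τ_max = K·τ₀ = 1.2711 × 1195.7 = 1519.8 MPa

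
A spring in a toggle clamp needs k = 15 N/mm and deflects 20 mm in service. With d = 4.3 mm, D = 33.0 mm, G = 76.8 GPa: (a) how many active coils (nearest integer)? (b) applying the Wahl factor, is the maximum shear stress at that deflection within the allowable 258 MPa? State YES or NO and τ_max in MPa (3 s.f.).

(a) 6 coils; (b) NO, τ_max = 384 MPa

N_a = Gd⁴/(8D³k) = (76.8×10³)(4.3⁴)/(8·33.0³·15) = 6.089 → N_a = 6
Actual rate k = Gd⁴/(8D³·6) = 15.221 N/mm
Working load F = kδ = 15.221·20 = 304.43 N
C = 33.0/4.3 = 7.6744; K_W = (4C−1)/(4C−4)+0.615/C = 1.1925
τ_max = K_W·8FD/(πd³) = 1.1925·321.76 = 383.7 MPa
τ_max > 258 MPa → exceeds allowable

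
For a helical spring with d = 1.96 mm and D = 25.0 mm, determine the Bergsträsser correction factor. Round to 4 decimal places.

C = D/d = 25.0/1.96 = 12.7551
K_B = (4C+2)/(4C−3) = 53.020/48.020 = 1.1041

1.1041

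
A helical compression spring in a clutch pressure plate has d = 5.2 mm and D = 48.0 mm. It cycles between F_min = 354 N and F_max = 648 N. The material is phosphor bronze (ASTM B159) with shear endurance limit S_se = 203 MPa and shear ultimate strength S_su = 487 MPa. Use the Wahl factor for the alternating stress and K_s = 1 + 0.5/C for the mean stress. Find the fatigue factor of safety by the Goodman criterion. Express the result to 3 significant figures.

0.598

C = D/d = 48.0/5.2 = 9.2308; K_W = (4C−1)/(4C−4)+0.615/C = 1.1577; K_s = 1+0.5/C = 1.0542
F_a = (F_max−F_min)/2 = 147 N; F_m = (F_max+F_min)/2 = 501 N
τ_a = K_W·8F_aD/(πd³) = 1.1577 × 127.79 = 147.95 MPa
τ_m = K_s·8F_mD/(πd³) = 1.0542 × 435.52 = 459.11 MPa
Goodman: 1/n_f = τ_a/S_se + τ_m/S_su = 147.95/203 + 459.11/487 = 0.72880 + 0.94273 = 1.6715
n_f = 1/1.6715 = 0.5983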